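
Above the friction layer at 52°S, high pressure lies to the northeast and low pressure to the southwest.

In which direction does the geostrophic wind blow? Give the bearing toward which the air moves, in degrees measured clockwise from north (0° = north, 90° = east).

The pressure-gradient force points toward the southwest (bearing 225°).
Geostrophic balance: in the Southern Hemisphere the Coriolis force deflects motion to the left, so the geostrophic wind blows 90° to the left of the pressure-gradient force (low pressure on the right).
Rotating 225° by 90° counterclockwise gives 135° — the wind blows toward the southeast.

135°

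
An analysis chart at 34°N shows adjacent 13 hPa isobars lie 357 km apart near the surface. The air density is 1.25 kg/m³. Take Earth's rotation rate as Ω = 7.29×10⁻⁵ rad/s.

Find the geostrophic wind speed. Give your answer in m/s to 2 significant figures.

36 m/s

Coriolis parameter at 34°N:
f = 2Ω sin φ = 2 × 7.29×10⁻⁵ × sin 34° = 8.15×10⁻⁵ s⁻¹
Pressure gradient: |∂P/∂n| = 1300 Pa / 357000 m = 3.64×10⁻³ Pa/m
Geostrophic balance (pressure-gradient force = Coriolis force):
V_g = (1/(fρ)) |∂P/∂n| = 3.64×10⁻³ / (8.15×10⁻⁵ × 1.25) = 35.7 m/s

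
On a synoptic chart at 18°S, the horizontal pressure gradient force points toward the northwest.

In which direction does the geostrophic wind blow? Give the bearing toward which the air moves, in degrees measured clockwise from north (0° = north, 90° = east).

225°

The pressure-gradient force points toward the northwest (bearing 315°).
Geostrophic balance: in the Southern Hemisphere the Coriolis force deflects motion to the left, so the geostrophic wind blows 90° to the left of the pressure-gradient force (low pressure on the right).
Rotating 315° by 90° counterclockwise gives 225° — the wind blows toward the southwest.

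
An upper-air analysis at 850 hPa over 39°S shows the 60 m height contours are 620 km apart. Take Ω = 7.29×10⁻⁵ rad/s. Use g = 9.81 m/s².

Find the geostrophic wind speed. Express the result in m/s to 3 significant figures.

Coriolis parameter at 39°S:
f = 2Ω sin φ = 2 × 7.29×10⁻⁵ × sin 39° = 9.18×10⁻⁵ s⁻¹
Height gradient: |∂Z/∂n| = 60 m / 620000 m = 9.68×10⁻⁵
On a pressure surface, geostrophic balance gives V_g = (g/f)|∂Z/∂n|:
V_g = 9.81 × 9.68×10⁻⁵ / 9.18×10⁻⁵ = 10.3 m/s

10.3 m/s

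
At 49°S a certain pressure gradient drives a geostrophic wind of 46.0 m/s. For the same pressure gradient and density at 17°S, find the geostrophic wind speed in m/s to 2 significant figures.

With the same pressure gradient and density, V_g ∝ 1/f ∝ 1/sin φ.
V₂ = V₁ · sin φ₁ / sin φ₂ = 46.0 × sin 49° / sin 17°
V₂ = 46.0 × 0.7547/0.2924 = 120 m/s

120 m/s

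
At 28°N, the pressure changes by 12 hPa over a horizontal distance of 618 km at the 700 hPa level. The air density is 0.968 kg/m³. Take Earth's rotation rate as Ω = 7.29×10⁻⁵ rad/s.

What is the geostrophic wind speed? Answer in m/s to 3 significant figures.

Coriolis parameter at 28°N:
f = 2Ω sin φ = 2 × 7.29×10⁻⁵ × sin 28° = 6.84×10⁻⁵ s⁻¹
Pressure gradient: |∂P/∂n| = 1200 Pa / 618000 m = 1.94×10⁻³ Pa/m
Geostrophic balance (pressure-gradient force = Coriolis force):
V_g = (1/(fρ)) |∂P/∂n| = 1.94×10⁻³ / (6.84×10⁻⁵ × 0.968) = 29.3 m/s

29.3 m/s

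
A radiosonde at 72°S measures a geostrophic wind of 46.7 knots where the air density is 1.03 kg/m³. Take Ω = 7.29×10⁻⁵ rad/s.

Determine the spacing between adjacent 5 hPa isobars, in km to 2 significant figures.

150 km

Coriolis parameter at 72°S:
f = 2Ω sin φ = 2 × 7.29×10⁻⁵ × sin 72° = 1.39×10⁻⁴ s⁻¹
Wind speed in SI: 46.7 knots = 24.0 m/s
Geostrophic balance rearranged: |∂P/∂n| = f ρ V_g
|∂P/∂n| = 1.39×10⁻⁴ × 1.03 × 24.0 = 3.43×10⁻³ Pa/m
Isobar spacing: Δn = ΔP/|∂P/∂n| = 500 Pa / 3.43×10⁻³ Pa/m = 145718 m ≈ 150 km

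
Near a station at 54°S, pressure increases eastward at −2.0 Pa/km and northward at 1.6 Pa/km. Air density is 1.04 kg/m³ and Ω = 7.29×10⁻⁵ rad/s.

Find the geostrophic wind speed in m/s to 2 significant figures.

21 m/s

Coriolis parameter at 54°S:
f = 2Ω sin φ = 2 × 7.29×10⁻⁵ × sin 54° = 1.18×10⁻⁴ s⁻¹
In the Southern Hemisphere f is negative: f = −1.18×10⁻⁴ s⁻¹.
Component geostrophic relations (x east, y north):
u_g = −(1/(fρ)) ∂P/∂y,  v_g = (1/(fρ)) ∂P/∂x
u_g = −(1.6×10⁻³)/(−1.18×10⁻⁴ × 1.04) = 13.0 m/s;  v_g = (−2.0×10⁻³)/(−1.18×10⁻⁴ × 1.04) = 16.3 m/s
|V_g| = √(u_g² + v_g²) = 20.9 m/s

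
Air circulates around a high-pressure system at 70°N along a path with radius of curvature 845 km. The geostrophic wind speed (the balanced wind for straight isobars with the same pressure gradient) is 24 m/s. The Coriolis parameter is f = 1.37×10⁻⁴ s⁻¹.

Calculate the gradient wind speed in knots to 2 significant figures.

Around a high, pressure-gradient force acts outward with centrifugal, so Coriolis balances both:
fV = (1/ρ)|∂P/∂n| + V²/R  →  V² − fR·V + fR·V_g = 0
With fR = 1.37×10⁻⁴ × 845×10³ m = 116 m/s:
V = [fR − √((fR)² − 4 fR V_g)]/2 = [116 − √(116² − 4×116×24)]/2 = 34 m/s
Supergeostrophic (V > V_g = 24 m/s), as expected around a high.
Converting: 34 m/s × 1.944 = 66 knots

66 knots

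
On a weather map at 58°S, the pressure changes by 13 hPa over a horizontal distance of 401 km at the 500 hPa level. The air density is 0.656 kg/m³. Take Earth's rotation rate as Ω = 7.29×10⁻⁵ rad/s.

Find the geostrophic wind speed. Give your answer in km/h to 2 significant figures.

140 km/h

Coriolis parameter at 58°S:
f = 2Ω sin φ = 2 × 7.29×10⁻⁵ × sin 58° = 1.24×10⁻⁴ s⁻¹
Pressure gradient: |∂P/∂n| = 1300 Pa / 401000 m = 3.24×10⁻³ Pa/m
Geostrophic balance (pressure-gradient force = Coriolis force):
V_g = (1/(fρ)) |∂P/∂n| = 3.24×10⁻³ / (1.24×10⁻⁴ × 0.656) = 40.0 m/s
Converting: 40.0 m/s × 3.6 = 140 km/h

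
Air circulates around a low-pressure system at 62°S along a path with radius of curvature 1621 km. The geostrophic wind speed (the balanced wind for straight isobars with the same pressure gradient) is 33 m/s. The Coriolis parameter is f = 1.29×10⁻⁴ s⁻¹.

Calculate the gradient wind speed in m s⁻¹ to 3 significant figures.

Around a low, centrifugal force acts outward with Coriolis, so pressure-gradient force balances both:
(1/ρ)|∂P/∂n| = fV + V²/R  →  V² + fR·V − fR·V_g = 0
With fR = 1.29×10⁻⁴ × 1621×10³ m = 209 m/s:
V = [−fR + √((fR)² + 4 fR V_g)]/2 = [−209 + √(209² + 4×209×33)]/2 = 29 m/s
Subgeostrophic (V < V_g = 33 m/s), as expected around a low.

29.0 m s⁻¹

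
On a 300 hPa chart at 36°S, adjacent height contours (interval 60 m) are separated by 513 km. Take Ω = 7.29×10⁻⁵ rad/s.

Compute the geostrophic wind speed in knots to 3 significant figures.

Coriolis parameter at 36°S:
f = 2Ω sin φ = 2 × 7.29×10⁻⁵ × sin 36° = 8.57×10⁻⁵ s⁻¹
Height gradient: |∂Z/∂n| = 60 m / 513000 m = 1.17×10⁻⁴
On a pressure surface, geostrophic balance gives V_g = (g/f)|∂Z/∂n|:
V_g = 9.81 × 1.17×10⁻⁴ / 8.57×10⁻⁵ = 13.4 m/s
Converting: 13.4 m/s × 1.944 = 26.0 knots

26.0 knots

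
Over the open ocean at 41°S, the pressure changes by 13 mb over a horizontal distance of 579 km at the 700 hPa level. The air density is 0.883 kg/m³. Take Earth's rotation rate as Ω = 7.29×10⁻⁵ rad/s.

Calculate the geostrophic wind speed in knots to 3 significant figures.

Coriolis parameter at 41°S:
f = 2Ω sin φ = 2 × 7.29×10⁻⁵ × sin 41° = 9.57×10⁻⁵ s⁻¹
Pressure gradient: |∂P/∂n| = 1300 Pa / 579000 m = 2.25×10⁻³ Pa/m
Geostrophic balance (pressure-gradient force = Coriolis force):
V_g = (1/(fρ)) |∂P/∂n| = 2.25×10⁻³ / (9.57×10⁻⁵ × 0.883) = 26.6 m/s
Converting: 26.6 m/s × 1.944 = 51.7 knots

51.7 knots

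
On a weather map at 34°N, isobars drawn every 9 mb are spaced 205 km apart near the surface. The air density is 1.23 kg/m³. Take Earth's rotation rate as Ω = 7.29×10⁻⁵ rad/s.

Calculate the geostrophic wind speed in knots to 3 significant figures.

85.1 knots

Coriolis parameter at 34°N:
f = 2Ω sin φ = 2 × 7.29×10⁻⁵ × sin 34° = 8.15×10⁻⁵ s⁻¹
Pressure gradient: |∂P/∂n| = 900 Pa / 205000 m = 4.39×10⁻³ Pa/m
Geostrophic balance (pressure-gradient force = Coriolis force):
V_g = (1/(fρ)) |∂P/∂n| = 4.39×10⁻³ / (8.15×10⁻⁵ × 1.23) = 43.8 m/s
Converting: 43.8 m/s × 1.944 = 85.1 knots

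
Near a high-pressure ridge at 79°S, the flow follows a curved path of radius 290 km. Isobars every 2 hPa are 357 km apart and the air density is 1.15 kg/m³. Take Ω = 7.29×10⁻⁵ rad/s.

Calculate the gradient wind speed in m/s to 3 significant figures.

Coriolis parameter at 79°S:
f = 2Ω sin φ = 2 × 7.29×10⁻⁵ × sin 79° = 1.43×10⁻⁴ s⁻¹
Pressure gradient: |∂P/∂n| = 200 Pa / 357000 m = 5.60×10⁻⁴ Pa/m
Geostrophic speed: V_g = |∂P/∂n|/(fρ) = 5.60×10⁻⁴/(1.43×10⁻⁴ × 1.15) = 3.40 m/s
Around a high, pressure-gradient force acts outward with centrifugal, so Coriolis balances both:
fV = (1/ρ)|∂P/∂n| + V²/R  →  V² − fR·V + fR·V_g = 0
With fR = 1.43×10⁻⁴ × 290×10³ m = 41.5 m/s:
V = [fR − √((fR)² − 4 fR V_g)]/2 = [41.5 − √(41.5² − 4×41.5×3.4)]/2 = 3.74 m/s
Supergeostrophic (V > V_g = 3.4 m/s), as expected around a high.

3.74 m/s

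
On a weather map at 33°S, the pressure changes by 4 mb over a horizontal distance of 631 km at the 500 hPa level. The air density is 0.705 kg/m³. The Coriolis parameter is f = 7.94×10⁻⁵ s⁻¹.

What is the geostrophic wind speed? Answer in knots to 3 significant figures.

22.0 knots

Pressure gradient: |∂P/∂n| = 400 Pa / 631000 m = 6.34×10⁻⁴ Pa/m
Geostrophic balance (pressure-gradient force = Coriolis force):
V_g = (1/(fρ)) |∂P/∂n| = 6.34×10⁻⁴ / (7.94×10⁻⁵ × 0.705) = 11.3 m/s
Converting: 11.3 m/s × 1.944 = 22.0 knots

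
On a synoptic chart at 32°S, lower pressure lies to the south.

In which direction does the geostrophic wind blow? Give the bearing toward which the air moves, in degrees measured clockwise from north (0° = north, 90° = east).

090°

The pressure-gradient force points toward the south (bearing 180°).
Geostrophic balance: in the Southern Hemisphere the Coriolis force deflects motion to the left, so the geostrophic wind blows 90° to the left of the pressure-gradient force (low pressure on the right).
Rotating 180° by 90° counterclockwise gives 090° — the wind blows toward the east.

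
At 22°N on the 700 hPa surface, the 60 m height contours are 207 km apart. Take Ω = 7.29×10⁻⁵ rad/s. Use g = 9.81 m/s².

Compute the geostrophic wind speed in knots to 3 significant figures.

101 knots

Coriolis parameter at 22°N:
f = 2Ω sin φ = 2 × 7.29×10⁻⁵ × sin 22° = 5.46×10⁻⁵ s⁻¹
Height gradient: |∂Z/∂n| = 60 m / 207000 m = 2.90×10⁻⁴
On a pressure surface, geostrophic balance gives V_g = (g/f)|∂Z/∂n|:
V_g = 9.81 × 2.90×10⁻⁴ / 5.46×10⁻⁵ = 52.1 m/s
Converting: 52.1 m/s × 1.944 = 101 knots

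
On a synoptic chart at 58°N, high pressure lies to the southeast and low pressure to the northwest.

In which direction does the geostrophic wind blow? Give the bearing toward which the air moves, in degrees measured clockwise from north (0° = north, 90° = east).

045°

The pressure-gradient force points toward the northwest (bearing 315°).
Geostrophic balance: in the Northern Hemisphere the Coriolis force deflects motion to the right, so the geostrophic wind blows 90° to the right of the pressure-gradient force (low pressure on the left).
Rotating 315° by 90° clockwise gives 045° — the wind blows toward the northeast.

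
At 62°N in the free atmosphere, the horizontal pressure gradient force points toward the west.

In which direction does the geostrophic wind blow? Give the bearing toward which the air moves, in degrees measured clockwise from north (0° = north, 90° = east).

000°

The pressure-gradient force points toward the west (bearing 270°).
Geostrophic balance: in the Northern Hemisphere the Coriolis force deflects motion to the right, so the geostrophic wind blows 90° to the right of the pressure-gradient force (low pressure on the left).
Rotating 270° by 90° clockwise gives 000° — the wind blows toward the north.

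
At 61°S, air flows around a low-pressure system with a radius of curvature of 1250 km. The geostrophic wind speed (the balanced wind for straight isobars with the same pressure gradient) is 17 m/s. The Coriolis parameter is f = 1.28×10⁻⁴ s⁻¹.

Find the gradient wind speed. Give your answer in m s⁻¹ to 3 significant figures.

Around a low, centrifugal force acts outward with Coriolis, so pressure-gradient force balances both:
(1/ρ)|∂P/∂n| = fV + V²/R  →  V² + fR·V − fR·V_g = 0
With fR = 1.28×10⁻⁴ × 1250×10³ m = 160 m/s:
V = [−fR + √((fR)² + 4 fR V_g)]/2 = [−160 + √(160² + 4×160×17)]/2 = 15.5 m/s
Subgeostrophic (V < V_g = 17 m/s), as expected around a low.

15.5 m s⁻¹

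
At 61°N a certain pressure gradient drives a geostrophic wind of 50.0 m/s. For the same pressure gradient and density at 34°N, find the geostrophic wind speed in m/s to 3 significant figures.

With the same pressure gradient and density, V_g ∝ 1/f ∝ 1/sin φ.
V₂ = V₁ · sin φ₁ / sin φ₂ = 50.0 × sin 61° / sin 34°
V₂ = 50.0 × 0.8746/0.5592 = 78.2 m/s

78.2 m/s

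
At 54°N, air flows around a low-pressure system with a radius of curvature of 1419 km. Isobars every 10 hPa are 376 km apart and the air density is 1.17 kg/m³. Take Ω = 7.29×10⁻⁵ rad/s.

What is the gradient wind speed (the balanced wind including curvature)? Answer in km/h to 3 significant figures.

Coriolis parameter at 54°N:
f = 2Ω sin φ = 2 × 7.29×10⁻⁵ × sin 54° = 1.18×10⁻⁴ s⁻¹
Pressure gradient: |∂P/∂n| = 1000 Pa / 376000 m = 2.66×10⁻³ Pa/m
Geostrophic speed: V_g = |∂P/∂n|/(fρ) = 2.66×10⁻³/(1.18×10⁻⁴ × 1.17) = 19.3 m/s
Around a low, centrifugal force acts outward with Coriolis, so pressure-gradient force balances both:
(1/ρ)|∂P/∂n| = fV + V²/R  →  V² + fR·V − fR·V_g = 0
With fR = 1.18×10⁻⁴ × 1419×10³ m = 167 m/s:
V = [−fR + √((fR)² + 4 fR V_g)]/2 = [−167 + √(167² + 4×167×19.3)]/2 = 17.5 m/s
Subgeostrophic (V < V_g = 19.3 m/s), as expected around a low.
Converting: 17.5 m/s × 3.6 = 62.8 km/h

62.8 km/h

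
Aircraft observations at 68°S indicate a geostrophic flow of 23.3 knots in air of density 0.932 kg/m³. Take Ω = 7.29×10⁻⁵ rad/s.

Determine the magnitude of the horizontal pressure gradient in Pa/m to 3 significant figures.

Coriolis parameter at 68°S:
f = 2Ω sin φ = 2 × 7.29×10⁻⁵ × sin 68° = 1.35×10⁻⁴ s⁻¹
Wind speed in SI: 23.3 knots = 12.0 m/s
Geostrophic balance rearranged: |∂P/∂n| = f ρ V_g
|∂P/∂n| = 1.35×10⁻⁴ × 0.932 × 12.0 = 1.51×10⁻³ Pa/m

1.51×10⁻³ Pa/m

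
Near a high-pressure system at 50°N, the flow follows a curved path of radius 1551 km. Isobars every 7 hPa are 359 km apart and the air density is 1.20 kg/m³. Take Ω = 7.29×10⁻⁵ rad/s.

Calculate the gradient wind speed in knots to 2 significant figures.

31 knots

Coriolis parameter at 50°N:
f = 2Ω sin φ = 2 × 7.29×10⁻⁵ × sin 50° = 1.12×10⁻⁴ s⁻¹
Pressure gradient: |∂P/∂n| = 700 Pa / 359000 m = 1.95×10⁻³ Pa/m
Geostrophic speed: V_g = |∂P/∂n|/(fρ) = 1.95×10⁻³/(1.12×10⁻⁴ × 1.20) = 14.5 m/s
Around a high, pressure-gradient force acts outward with centrifugal, so Coriolis balances both:
fV = (1/ρ)|∂P/∂n| + V²/R  →  V² − fR·V + fR·V_g = 0
With fR = 1.12×10⁻⁴ × 1551×10³ m = 173 m/s:
V = [fR − √((fR)² − 4 fR V_g)]/2 = [173 − √(173² − 4×173×14.5)]/2 = 16 m/s
Supergeostrophic (V > V_g = 14.5 m/s), as expected around a high.
Converting: 16 m/s × 1.944 = 31 knots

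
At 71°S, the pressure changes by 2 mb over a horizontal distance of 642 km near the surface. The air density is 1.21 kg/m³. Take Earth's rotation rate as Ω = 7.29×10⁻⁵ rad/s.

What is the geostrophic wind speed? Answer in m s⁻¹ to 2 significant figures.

Coriolis parameter at 71°S:
f = 2Ω sin φ = 2 × 7.29×10⁻⁵ × sin 71° = 1.38×10⁻⁴ s⁻¹
Pressure gradient: |∂P/∂n| = 200 Pa / 642000 m = 3.12×10⁻⁴ Pa/m
Geostrophic balance (pressure-gradient force = Coriolis force):
V_g = (1/(fρ)) |∂P/∂n| = 3.12×10⁻⁴ / (1.38×10⁻⁴ × 1.21) = 1.87 m/s

1.9 m s⁻¹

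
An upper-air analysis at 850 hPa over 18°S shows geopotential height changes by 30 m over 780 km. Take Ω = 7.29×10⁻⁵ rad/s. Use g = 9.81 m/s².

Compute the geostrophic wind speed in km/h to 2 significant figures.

Coriolis parameter at 18°S:
f = 2Ω sin φ = 2 × 7.29×10⁻⁵ × sin 18° = 4.51×10⁻⁵ s⁻¹
Height gradient: |∂Z/∂n| = 30 m / 780000 m = 3.85×10⁻⁵
On a pressure surface, geostrophic balance gives V_g = (g/f)|∂Z/∂n|:
V_g = 9.81 × 3.85×10⁻⁵ / 4.51×10⁻⁵ = 8.37 m/s
Converting: 8.37 m/s × 3.6 = 30 km/h

30 km/h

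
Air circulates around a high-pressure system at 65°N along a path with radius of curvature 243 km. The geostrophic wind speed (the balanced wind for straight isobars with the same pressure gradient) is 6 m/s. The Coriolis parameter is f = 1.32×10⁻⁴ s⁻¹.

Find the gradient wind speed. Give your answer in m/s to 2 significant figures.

8.0 m/s

Around a high, pressure-gradient force acts outward with centrifugal, so Coriolis balances both:
fV = (1/ρ)|∂P/∂n| + V²/R  →  V² − fR·V + fR·V_g = 0
With fR = 1.32×10⁻⁴ × 243×10³ m = 32.1 m/s:
V = [fR − √((fR)² − 4 fR V_g)]/2 = [32.1 − √(32.1² − 4×32.1×6)]/2 = 7.99 m/s
Supergeostrophic (V > V_g = 6 m/s), as expected around a high.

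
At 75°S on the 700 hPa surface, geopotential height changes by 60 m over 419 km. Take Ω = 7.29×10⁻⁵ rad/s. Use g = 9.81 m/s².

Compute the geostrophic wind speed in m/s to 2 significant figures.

10.0 m/s

Coriolis parameter at 75°S:
f = 2Ω sin φ = 2 × 7.29×10⁻⁵ × sin 75° = 1.41×10⁻⁴ s⁻¹
Height gradient: |∂Z/∂n| = 60 m / 419000 m = 1.43×10⁻⁴
On a pressure surface, geostrophic balance gives V_g = (g/f)|∂Z/∂n|:
V_g = 9.81 × 1.43×10⁻⁴ / 1.41×10⁻⁴ = 9.97 m/s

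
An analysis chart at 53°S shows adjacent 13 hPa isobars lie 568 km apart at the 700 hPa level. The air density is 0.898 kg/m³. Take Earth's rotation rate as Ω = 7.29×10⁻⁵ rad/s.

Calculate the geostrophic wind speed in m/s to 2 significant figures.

Coriolis parameter at 53°S:
f = 2Ω sin φ = 2 × 7.29×10⁻⁵ × sin 53° = 1.16×10⁻⁴ s⁻¹
Pressure gradient: |∂P/∂n| = 1300 Pa / 568000 m = 2.29×10⁻³ Pa/m
Geostrophic balance (pressure-gradient force = Coriolis force):
V_g = (1/(fρ)) |∂P/∂n| = 2.29×10⁻³ / (1.16×10⁻⁴ × 0.898) = 21.9 m/s

22 m/s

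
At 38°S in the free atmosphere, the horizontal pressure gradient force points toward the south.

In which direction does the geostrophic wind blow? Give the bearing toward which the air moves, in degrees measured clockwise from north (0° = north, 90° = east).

090°

The pressure-gradient force points toward the south (bearing 180°).
Geostrophic balance: in the Southern Hemisphere the Coriolis force deflects motion to the left, so the geostrophic wind blows 90° to the left of the pressure-gradient force (low pressure on the right).
Rotating 180° by 90° counterclockwise gives 090° — the wind blows toward the east.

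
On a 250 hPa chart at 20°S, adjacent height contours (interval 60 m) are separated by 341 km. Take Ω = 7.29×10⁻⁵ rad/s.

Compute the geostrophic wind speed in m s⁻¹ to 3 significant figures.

34.6 m s⁻¹

Coriolis parameter at 20°S:
f = 2Ω sin φ = 2 × 7.29×10⁻⁵ × sin 20° = 4.99×10⁻⁵ s⁻¹
Height gradient: |∂Z/∂n| = 60 m / 341000 m = 1.76×10⁻⁴
On a pressure surface, geostrophic balance gives V_g = (g/f)|∂Z/∂n|:
V_g = 9.81 × 1.76×10⁻⁴ / 4.99×10⁻⁵ = 34.6 m/s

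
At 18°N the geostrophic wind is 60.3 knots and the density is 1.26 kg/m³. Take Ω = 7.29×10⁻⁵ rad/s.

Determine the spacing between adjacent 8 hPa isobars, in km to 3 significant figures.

Coriolis parameter at 18°N:
f = 2Ω sin φ = 2 × 7.29×10⁻⁵ × sin 18° = 4.51×10⁻⁵ s⁻¹
Wind speed in SI: 60.3 knots = 31.0 m/s
Geostrophic balance rearranged: |∂P/∂n| = f ρ V_g
|∂P/∂n| = 4.51×10⁻⁵ × 1.26 × 31.0 = 1.76×10⁻³ Pa/m
Isobar spacing: Δn = ΔP/|∂P/∂n| = 800 Pa / 1.76×10⁻³ Pa/m = 454281 m ≈ 454 km

454 km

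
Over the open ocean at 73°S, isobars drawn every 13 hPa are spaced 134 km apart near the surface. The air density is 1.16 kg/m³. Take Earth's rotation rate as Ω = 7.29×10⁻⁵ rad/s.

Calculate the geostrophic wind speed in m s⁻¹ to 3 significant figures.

Coriolis parameter at 73°S:
f = 2Ω sin φ = 2 × 7.29×10⁻⁵ × sin 73° = 1.39×10⁻⁴ s⁻¹
Pressure gradient: |∂P/∂n| = 1300 Pa / 134000 m = 9.70×10⁻³ Pa/m
Geostrophic balance (pressure-gradient force = Coriolis force):
V_g = (1/(fρ)) |∂P/∂n| = 9.70×10⁻³ / (1.39×10⁻⁴ × 1.16) = 60.0 m/s

60.0 m s⁻¹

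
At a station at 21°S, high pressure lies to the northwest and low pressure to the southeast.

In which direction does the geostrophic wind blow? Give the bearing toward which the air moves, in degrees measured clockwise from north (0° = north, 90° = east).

045°

The pressure-gradient force points toward the southeast (bearing 135°).
Geostrophic balance: in the Southern Hemisphere the Coriolis force deflects motion to the left, so the geostrophic wind blows 90° to the left of the pressure-gradient force (low pressure on the right).
Rotating 135° by 90° counterclockwise gives 045° — the wind blows toward the northeast.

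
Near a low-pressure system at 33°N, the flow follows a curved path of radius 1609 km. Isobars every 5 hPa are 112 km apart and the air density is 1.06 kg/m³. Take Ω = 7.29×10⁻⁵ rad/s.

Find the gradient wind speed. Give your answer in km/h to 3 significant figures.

145 km/h

Coriolis parameter at 33°N:
f = 2Ω sin φ = 2 × 7.29×10⁻⁵ × sin 33° = 7.94×10⁻⁵ s⁻¹
Pressure gradient: |∂P/∂n| = 500 Pa / 112000 m = 4.46×10⁻³ Pa/m
Geostrophic speed: V_g = |∂P/∂n|/(fρ) = 4.46×10⁻³/(7.94×10⁻⁵ × 1.06) = 53.0 m/s
Around a low, centrifugal force acts outward with Coriolis, so pressure-gradient force balances both:
(1/ρ)|∂P/∂n| = fV + V²/R  →  V² + fR·V − fR·V_g = 0
With fR = 7.94×10⁻⁵ × 1609×10³ m = 128 m/s:
V = [−fR + √((fR)² + 4 fR V_g)]/2 = [−128 + √(128² + 4×128×53)]/2 = 40.3 m/s
Subgeostrophic (V < V_g = 53 m/s), as expected around a low.
Converting: 40.3 m/s × 3.6 = 145 km/h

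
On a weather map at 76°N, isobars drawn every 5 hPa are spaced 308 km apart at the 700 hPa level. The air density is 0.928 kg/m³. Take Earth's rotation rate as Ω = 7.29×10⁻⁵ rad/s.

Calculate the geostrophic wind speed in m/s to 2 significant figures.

12 m/s

Coriolis parameter at 76°N:
f = 2Ω sin φ = 2 × 7.29×10⁻⁵ × sin 76° = 1.41×10⁻⁴ s⁻¹
Pressure gradient: |∂P/∂n| = 500 Pa / 308000 m = 1.62×10⁻³ Pa/m
Geostrophic balance (pressure-gradient force = Coriolis force):
V_g = (1/(fρ)) |∂P/∂n| = 1.62×10⁻³ / (1.41×10⁻⁴ × 0.928) = 12.4 m/s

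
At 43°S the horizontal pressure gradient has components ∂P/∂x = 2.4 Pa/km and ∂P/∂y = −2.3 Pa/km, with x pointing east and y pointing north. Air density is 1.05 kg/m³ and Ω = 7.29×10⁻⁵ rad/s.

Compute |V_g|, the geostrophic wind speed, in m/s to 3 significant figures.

31.8 m/s

Coriolis parameter at 43°S:
f = 2Ω sin φ = 2 × 7.29×10⁻⁵ × sin 43° = 9.94×10⁻⁵ s⁻¹
In the Southern Hemisphere f is negative: f = −9.94×10⁻⁵ s⁻¹.
Component geostrophic relations (x east, y north):
u_g = −(1/(fρ)) ∂P/∂y,  v_g = (1/(fρ)) ∂P/∂x
u_g = −(−2.3×10⁻³)/(−9.94×10⁻⁵ × 1.05) = −22.0 m/s;  v_g = (2.4×10⁻³)/(−9.94×10⁻⁵ × 1.05) = −23.0 m/s
|V_g| = √(u_g² + v_g²) = 31.8 m/s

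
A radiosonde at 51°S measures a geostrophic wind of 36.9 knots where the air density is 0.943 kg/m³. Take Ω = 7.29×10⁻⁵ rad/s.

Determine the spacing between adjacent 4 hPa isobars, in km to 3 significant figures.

197 km

Coriolis parameter at 51°S:
f = 2Ω sin φ = 2 × 7.29×10⁻⁵ × sin 51° = 1.13×10⁻⁴ s⁻¹
Wind speed in SI: 36.9 knots = 19.0 m/s
Geostrophic balance rearranged: |∂P/∂n| = f ρ V_g
|∂P/∂n| = 1.13×10⁻⁴ × 0.943 × 19.0 = 2.03×10⁻³ Pa/m
Isobar spacing: Δn = ΔP/|∂P/∂n| = 400 Pa / 2.03×10⁻³ Pa/m = 197208 m ≈ 197 km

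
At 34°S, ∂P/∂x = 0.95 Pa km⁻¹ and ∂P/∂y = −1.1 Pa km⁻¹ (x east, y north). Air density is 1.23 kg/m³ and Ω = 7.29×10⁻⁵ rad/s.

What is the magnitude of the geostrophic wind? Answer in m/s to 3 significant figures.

14.5 m/s

Coriolis parameter at 34°S:
f = 2Ω sin φ = 2 × 7.29×10⁻⁵ × sin 34° = 8.15×10⁻⁵ s⁻¹
In the Southern Hemisphere f is negative: f = −8.15×10⁻⁵ s⁻¹.
Component geostrophic relations (x east, y north):
u_g = −(1/(fρ)) ∂P/∂y,  v_g = (1/(fρ)) ∂P/∂x
u_g = −(−1.1×10⁻³)/(−8.15×10⁻⁵ × 1.23) = −11.0 m/s;  v_g = (0.95×10⁻³)/(−8.15×10⁻⁵ × 1.23) = −9.47 m/s
|V_g| = √(u_g² + v_g²) = 14.5 m/s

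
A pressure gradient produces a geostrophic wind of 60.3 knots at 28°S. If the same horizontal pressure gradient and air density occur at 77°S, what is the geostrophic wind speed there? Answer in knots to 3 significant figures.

With the same pressure gradient and density, V_g ∝ 1/f ∝ 1/sin φ.
V₂ = V₁ · sin φ₁ / sin φ₂ = 60.3 × sin 28° / sin 77°
V₂ = 60.3 × 0.4695/0.9744 = 29.1 knots

29.1 knots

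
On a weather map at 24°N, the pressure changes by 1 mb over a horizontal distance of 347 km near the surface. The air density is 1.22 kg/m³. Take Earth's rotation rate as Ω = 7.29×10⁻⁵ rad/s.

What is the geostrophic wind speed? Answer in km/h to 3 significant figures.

Coriolis parameter at 24°N:
f = 2Ω sin φ = 2 × 7.29×10⁻⁵ × sin 24° = 5.93×10⁻⁵ s⁻¹
Pressure gradient: |∂P/∂n| = 100 Pa / 347000 m = 2.88×10⁻⁴ Pa/m
Geostrophic balance (pressure-gradient force = Coriolis force):
V_g = (1/(fρ)) |∂P/∂n| = 2.88×10⁻⁴ / (5.93×10⁻⁵ × 1.22) = 3.98 m/s
Converting: 3.98 m/s × 3.6 = 14.3 km/h

14.3 km/h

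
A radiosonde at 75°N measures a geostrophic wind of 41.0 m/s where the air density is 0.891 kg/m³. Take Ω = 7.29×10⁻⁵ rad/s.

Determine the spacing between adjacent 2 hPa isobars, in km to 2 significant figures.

Coriolis parameter at 75°N:
f = 2Ω sin φ = 2 × 7.29×10⁻⁵ × sin 75° = 1.41×10⁻⁴ s⁻¹
Geostrophic balance rearranged: |∂P/∂n| = f ρ V_g
|∂P/∂n| = 1.41×10⁻⁴ × 0.891 × 41.0 = 5.14×10⁻³ Pa/m
Isobar spacing: Δn = ΔP/|∂P/∂n| = 200 Pa / 5.14×10⁻³ Pa/m = 38875 m ≈ 39 km

39 km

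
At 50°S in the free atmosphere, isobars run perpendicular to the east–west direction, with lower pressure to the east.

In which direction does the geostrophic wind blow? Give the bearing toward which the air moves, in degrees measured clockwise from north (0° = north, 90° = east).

The pressure-gradient force points toward the east (bearing 090°).
Geostrophic balance: in the Southern Hemisphere the Coriolis force deflects motion to the left, so the geostrophic wind blows 90° to the left of the pressure-gradient force (low pressure on the right).
Rotating 090° by 90° counterclockwise gives 000° — the wind blows toward the north.

000°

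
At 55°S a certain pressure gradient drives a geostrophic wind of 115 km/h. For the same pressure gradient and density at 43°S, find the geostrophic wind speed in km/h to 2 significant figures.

With the same pressure gradient and density, V_g ∝ 1/f ∝ 1/sin φ.
V₂ = V₁ · sin φ₁ / sin φ₂ = 115 × sin 55° / sin 43°
V₂ = 115 × 0.8192/0.6820 = 140 km/h

140 km/h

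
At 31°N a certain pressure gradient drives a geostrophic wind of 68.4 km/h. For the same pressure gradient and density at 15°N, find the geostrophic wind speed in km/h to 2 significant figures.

140 km/h

With the same pressure gradient and density, V_g ∝ 1/f ∝ 1/sin φ.
V₂ = V₁ · sin φ₁ / sin φ₂ = 68.4 × sin 31° / sin 15°
V₂ = 68.4 × 0.5150/0.2588 = 140 km/h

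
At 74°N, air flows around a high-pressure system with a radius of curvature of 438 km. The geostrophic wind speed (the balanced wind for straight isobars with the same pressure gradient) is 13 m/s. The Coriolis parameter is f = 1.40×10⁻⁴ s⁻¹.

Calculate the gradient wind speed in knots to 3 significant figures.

36.4 knots

Around a high, pressure-gradient force acts outward with centrifugal, so Coriolis balances both:
fV = (1/ρ)|∂P/∂n| + V²/R  →  V² − fR·V + fR·V_g = 0
With fR = 1.40×10⁻⁴ × 438×10³ m = 61.3 m/s:
V = [fR − √((fR)² − 4 fR V_g)]/2 = [61.3 − √(61.3² − 4×61.3×13)]/2 = 18.7 m/s
Supergeostrophic (V > V_g = 13 m/s), as expected around a high.
Converting: 18.7 m/s × 1.944 = 36.4 knots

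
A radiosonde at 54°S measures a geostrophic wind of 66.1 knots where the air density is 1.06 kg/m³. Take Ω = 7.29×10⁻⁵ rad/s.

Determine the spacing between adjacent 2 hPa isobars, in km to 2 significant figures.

47 km

Coriolis parameter at 54°S:
f = 2Ω sin φ = 2 × 7.29×10⁻⁵ × sin 54° = 1.18×10⁻⁴ s⁻¹
Wind speed in SI: 66.1 knots = 34.0 m/s
Geostrophic balance rearranged: |∂P/∂n| = f ρ V_g
|∂P/∂n| = 1.18×10⁻⁴ × 1.06 × 34.0 = 4.25×10⁻³ Pa/m
Isobar spacing: Δn = ΔP/|∂P/∂n| = 200 Pa / 4.25×10⁻³ Pa/m = 47040 m ≈ 47 km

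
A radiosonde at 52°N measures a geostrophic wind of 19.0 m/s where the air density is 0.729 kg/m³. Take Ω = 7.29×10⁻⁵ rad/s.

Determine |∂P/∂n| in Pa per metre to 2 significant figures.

1.6×10⁻³ Pa/m

Coriolis parameter at 52°N:
f = 2Ω sin φ = 2 × 7.29×10⁻⁵ × sin 52° = 1.15×10⁻⁴ s⁻¹
Geostrophic balance rearranged: |∂P/∂n| = f ρ V_g
|∂P/∂n| = 1.15×10⁻⁴ × 0.729 × 19.0 = 1.59×10⁻³ Pa/m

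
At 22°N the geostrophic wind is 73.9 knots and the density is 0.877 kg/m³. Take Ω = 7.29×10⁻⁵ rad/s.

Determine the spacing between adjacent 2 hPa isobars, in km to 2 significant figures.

Coriolis parameter at 22°N:
f = 2Ω sin φ = 2 × 7.29×10⁻⁵ × sin 22° = 5.46×10⁻⁵ s⁻¹
Wind speed in SI: 73.9 knots = 38.0 m/s
Geostrophic balance rearranged: |∂P/∂n| = f ρ V_g
|∂P/∂n| = 5.46×10⁻⁵ × 0.877 × 38.0 = 1.82×10⁻³ Pa/m
Isobar spacing: Δn = ΔP/|∂P/∂n| = 200 Pa / 1.82×10⁻³ Pa/m = 109828 m ≈ 110 km

110 km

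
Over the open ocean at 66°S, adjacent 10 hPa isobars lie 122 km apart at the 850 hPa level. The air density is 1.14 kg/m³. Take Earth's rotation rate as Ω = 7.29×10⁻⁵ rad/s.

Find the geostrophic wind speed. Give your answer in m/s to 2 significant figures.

Coriolis parameter at 66°S:
f = 2Ω sin φ = 2 × 7.29×10⁻⁵ × sin 66° = 1.33×10⁻⁴ s⁻¹
Pressure gradient: |∂P/∂n| = 1000 Pa / 122000 m = 8.20×10⁻³ Pa/m
Geostrophic balance (pressure-gradient force = Coriolis force):
V_g = (1/(fρ)) |∂P/∂n| = 8.20×10⁻³ / (1.33×10⁻⁴ × 1.14) = 54.0 m/s

54 m/s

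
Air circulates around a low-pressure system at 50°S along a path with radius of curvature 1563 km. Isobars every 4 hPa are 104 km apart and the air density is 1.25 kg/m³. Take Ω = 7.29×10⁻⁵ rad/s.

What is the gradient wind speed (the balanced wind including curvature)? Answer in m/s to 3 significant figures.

24.2 m/s

Coriolis parameter at 50°S:
f = 2Ω sin φ = 2 × 7.29×10⁻⁵ × sin 50° = 1.12×10⁻⁴ s⁻¹
Pressure gradient: |∂P/∂n| = 400 Pa / 104000 m = 3.85×10⁻³ Pa/m
Geostrophic speed: V_g = |∂P/∂n|/(fρ) = 3.85×10⁻³/(1.12×10⁻⁴ × 1.25) = 27.5 m/s
Around a low, centrifugal force acts outward with Coriolis, so pressure-gradient force balances both:
(1/ρ)|∂P/∂n| = fV + V²/R  →  V² + fR·V − fR·V_g = 0
With fR = 1.12×10⁻⁴ × 1563×10³ m = 175 m/s:
V = [−fR + √((fR)² + 4 fR V_g)]/2 = [−175 + √(175² + 4×175×27.5)]/2 = 24.2 m/s
Subgeostrophic (V < V_g = 27.5 m/s), as expected around a low.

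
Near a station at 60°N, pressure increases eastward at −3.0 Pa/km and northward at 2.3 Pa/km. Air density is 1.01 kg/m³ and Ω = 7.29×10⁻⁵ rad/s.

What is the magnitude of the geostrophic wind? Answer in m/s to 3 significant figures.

29.6 m/s

Coriolis parameter at 60°N:
f = 2Ω sin φ = 2 × 7.29×10⁻⁵ × sin 60° = 1.26×10⁻⁴ s⁻¹
Component geostrophic relations (x east, y north):
u_g = −(1/(fρ)) ∂P/∂y,  v_g = (1/(fρ)) ∂P/∂x
u_g = −(2.3×10⁻³)/(1.26×10⁻⁴ × 1.01) = −18.0 m/s;  v_g = (−3.0×10⁻³)/(1.26×10⁻⁴ × 1.01) = −23.5 m/s
|V_g| = √(u_g² + v_g²) = 29.6 m/s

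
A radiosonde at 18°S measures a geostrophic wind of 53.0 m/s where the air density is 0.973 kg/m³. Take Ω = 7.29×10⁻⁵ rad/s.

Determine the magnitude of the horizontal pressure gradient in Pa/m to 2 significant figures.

Coriolis parameter at 18°S:
f = 2Ω sin φ = 2 × 7.29×10⁻⁵ × sin 18° = 4.51×10⁻⁵ s⁻¹
Geostrophic balance rearranged: |∂P/∂n| = f ρ V_g
|∂P/∂n| = 4.51×10⁻⁵ × 0.973 × 53.0 = 2.32×10⁻³ Pa/m

2.3×10⁻³ Pa/m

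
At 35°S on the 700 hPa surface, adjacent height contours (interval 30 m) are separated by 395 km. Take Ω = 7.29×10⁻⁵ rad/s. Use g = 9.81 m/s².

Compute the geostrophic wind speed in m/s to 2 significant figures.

8.9 m/s

Coriolis parameter at 35°S:
f = 2Ω sin φ = 2 × 7.29×10⁻⁵ × sin 35° = 8.36×10⁻⁵ s⁻¹
Height gradient: |∂Z/∂n| = 30 m / 395000 m = 7.59×10⁻⁵
On a pressure surface, geostrophic balance gives V_g = (g/f)|∂Z/∂n|:
V_g = 9.81 × 7.59×10⁻⁵ / 8.36×10⁻⁵ = 8.91 m/s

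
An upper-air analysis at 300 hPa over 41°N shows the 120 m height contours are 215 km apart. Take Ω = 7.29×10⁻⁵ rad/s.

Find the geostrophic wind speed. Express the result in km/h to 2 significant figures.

Coriolis parameter at 41°N:
f = 2Ω sin φ = 2 × 7.29×10⁻⁵ × sin 41° = 9.57×10⁻⁵ s⁻¹
Height gradient: |∂Z/∂n| = 120 m / 215000 m = 5.58×10⁻⁴
On a pressure surface, geostrophic balance gives V_g = (g/f)|∂Z/∂n|:
V_g = 9.81 × 5.58×10⁻⁴ / 9.57×10⁻⁵ = 57.2 m/s
Converting: 57.2 m/s × 3.6 = 210 km/h

210 km/h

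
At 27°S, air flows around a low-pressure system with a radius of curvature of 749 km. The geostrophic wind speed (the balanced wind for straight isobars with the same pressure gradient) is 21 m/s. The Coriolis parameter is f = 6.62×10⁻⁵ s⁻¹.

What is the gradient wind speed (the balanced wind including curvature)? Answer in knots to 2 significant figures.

31 knots

Around a low, centrifugal force acts outward with Coriolis, so pressure-gradient force balances both:
(1/ρ)|∂P/∂n| = fV + V²/R  →  V² + fR·V − fR·V_g = 0
With fR = 6.62×10⁻⁵ × 749×10³ m = 49.6 m/s:
V = [−fR + √((fR)² + 4 fR V_g)]/2 = [−49.6 + √(49.6² + 4×49.6×21)]/2 = 15.9 m/s
Subgeostrophic (V < V_g = 21 m/s), as expected around a low.
Converting: 15.9 m/s × 1.944 = 31 knots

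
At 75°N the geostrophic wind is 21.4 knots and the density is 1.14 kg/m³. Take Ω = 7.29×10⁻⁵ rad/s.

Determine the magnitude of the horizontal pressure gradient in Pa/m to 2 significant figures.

Coriolis parameter at 75°N:
f = 2Ω sin φ = 2 × 7.29×10⁻⁵ × sin 75° = 1.41×10⁻⁴ s⁻¹
Wind speed in SI: 21.4 knots = 11.0 m/s
Geostrophic balance rearranged: |∂P/∂n| = f ρ V_g
|∂P/∂n| = 1.41×10⁻⁴ × 1.14 × 11.0 = 1.77×10⁻³ Pa/m

1.8×10⁻³ Pa/m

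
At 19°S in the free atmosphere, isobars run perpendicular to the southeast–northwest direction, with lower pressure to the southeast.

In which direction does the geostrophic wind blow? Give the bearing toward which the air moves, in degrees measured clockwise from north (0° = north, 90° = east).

The pressure-gradient force points toward the southeast (bearing 135°).
Geostrophic balance: in the Southern Hemisphere the Coriolis force deflects motion to the left, so the geostrophic wind blows 90° to the left of the pressure-gradient force (low pressure on the right).
Rotating 135° by 90° counterclockwise gives 045° — the wind blows toward the northeast.

045°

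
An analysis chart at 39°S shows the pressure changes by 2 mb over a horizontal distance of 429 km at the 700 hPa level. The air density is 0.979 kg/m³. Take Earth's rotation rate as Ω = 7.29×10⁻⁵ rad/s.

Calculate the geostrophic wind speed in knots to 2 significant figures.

Coriolis parameter at 39°S:
f = 2Ω sin φ = 2 × 7.29×10⁻⁵ × sin 39° = 9.18×10⁻⁵ s⁻¹
Pressure gradient: |∂P/∂n| = 200 Pa / 429000 m = 4.66×10⁻⁴ Pa/m
Geostrophic balance (pressure-gradient force = Coriolis force):
V_g = (1/(fρ)) |∂P/∂n| = 4.66×10⁻⁴ / (9.18×10⁻⁵ × 0.979) = 5.19 m/s
Converting: 5.19 m/s × 1.944 = 10 knots

10 knots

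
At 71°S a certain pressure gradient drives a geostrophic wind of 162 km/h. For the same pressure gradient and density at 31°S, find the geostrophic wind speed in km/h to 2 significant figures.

300 km/h

With the same pressure gradient and density, V_g ∝ 1/f ∝ 1/sin φ.
V₂ = V₁ · sin φ₁ / sin φ₂ = 162 × sin 71° / sin 31°
V₂ = 162 × 0.9455/0.5150 = 300 km/h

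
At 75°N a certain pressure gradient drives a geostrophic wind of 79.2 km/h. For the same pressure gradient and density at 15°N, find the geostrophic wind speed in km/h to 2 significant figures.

300 km/h

With the same pressure gradient and density, V_g ∝ 1/f ∝ 1/sin φ.
V₂ = V₁ · sin φ₁ / sin φ₂ = 79.2 × sin 75° / sin 15°
V₂ = 79.2 × 0.9659/0.2588 = 300 km/h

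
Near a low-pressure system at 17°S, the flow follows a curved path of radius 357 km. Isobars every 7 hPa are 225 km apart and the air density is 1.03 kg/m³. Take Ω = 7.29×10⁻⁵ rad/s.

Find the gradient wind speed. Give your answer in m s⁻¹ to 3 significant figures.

Coriolis parameter at 17°S:
f = 2Ω sin φ = 2 × 7.29×10⁻⁵ × sin 17° = 4.26×10⁻⁵ s⁻¹
Pressure gradient: |∂P/∂n| = 700 Pa / 225000 m = 3.11×10⁻³ Pa/m
Geostrophic speed: V_g = |∂P/∂n|/(fρ) = 3.11×10⁻³/(4.26×10⁻⁵ × 1.03) = 70.9 m/s
Around a low, centrifugal force acts outward with Coriolis, so pressure-gradient force balances both:
(1/ρ)|∂P/∂n| = fV + V²/R  →  V² + fR·V − fR·V_g = 0
With fR = 4.26×10⁻⁵ × 357×10³ m = 15.2 m/s:
V = [−fR + √((fR)² + 4 fR V_g)]/2 = [−15.2 + √(15.2² + 4×15.2×70.9)]/2 = 26.1 m/s
Subgeostrophic (V < V_g = 70.9 m/s), as expected around a low.

26.1 m s⁻¹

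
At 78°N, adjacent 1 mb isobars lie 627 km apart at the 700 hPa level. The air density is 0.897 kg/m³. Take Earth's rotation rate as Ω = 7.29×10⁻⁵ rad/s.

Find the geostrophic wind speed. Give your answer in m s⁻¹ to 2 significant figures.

1.2 m s⁻¹

Coriolis parameter at 78°N:
f = 2Ω sin φ = 2 × 7.29×10⁻⁵ × sin 78° = 1.43×10⁻⁴ s⁻¹
Pressure gradient: |∂P/∂n| = 100 Pa / 627000 m = 1.59×10⁻⁴ Pa/m
Geostrophic balance (pressure-gradient force = Coriolis force):
V_g = (1/(fρ)) |∂P/∂n| = 1.59×10⁻⁴ / (1.43×10⁻⁴ × 0.897) = 1.25 m/s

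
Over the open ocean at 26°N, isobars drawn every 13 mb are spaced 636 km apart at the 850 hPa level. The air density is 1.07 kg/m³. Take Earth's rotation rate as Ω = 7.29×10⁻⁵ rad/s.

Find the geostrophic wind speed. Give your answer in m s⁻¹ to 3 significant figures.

29.9 m s⁻¹

Coriolis parameter at 26°N:
f = 2Ω sin φ = 2 × 7.29×10⁻⁵ × sin 26° = 6.39×10⁻⁵ s⁻¹
Pressure gradient: |∂P/∂n| = 1300 Pa / 636000 m = 2.04×10⁻³ Pa/m
Geostrophic balance (pressure-gradient force = Coriolis force):
V_g = (1/(fρ)) |∂P/∂n| = 2.04×10⁻³ / (6.39×10⁻⁵ × 1.07) = 29.9 m/s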